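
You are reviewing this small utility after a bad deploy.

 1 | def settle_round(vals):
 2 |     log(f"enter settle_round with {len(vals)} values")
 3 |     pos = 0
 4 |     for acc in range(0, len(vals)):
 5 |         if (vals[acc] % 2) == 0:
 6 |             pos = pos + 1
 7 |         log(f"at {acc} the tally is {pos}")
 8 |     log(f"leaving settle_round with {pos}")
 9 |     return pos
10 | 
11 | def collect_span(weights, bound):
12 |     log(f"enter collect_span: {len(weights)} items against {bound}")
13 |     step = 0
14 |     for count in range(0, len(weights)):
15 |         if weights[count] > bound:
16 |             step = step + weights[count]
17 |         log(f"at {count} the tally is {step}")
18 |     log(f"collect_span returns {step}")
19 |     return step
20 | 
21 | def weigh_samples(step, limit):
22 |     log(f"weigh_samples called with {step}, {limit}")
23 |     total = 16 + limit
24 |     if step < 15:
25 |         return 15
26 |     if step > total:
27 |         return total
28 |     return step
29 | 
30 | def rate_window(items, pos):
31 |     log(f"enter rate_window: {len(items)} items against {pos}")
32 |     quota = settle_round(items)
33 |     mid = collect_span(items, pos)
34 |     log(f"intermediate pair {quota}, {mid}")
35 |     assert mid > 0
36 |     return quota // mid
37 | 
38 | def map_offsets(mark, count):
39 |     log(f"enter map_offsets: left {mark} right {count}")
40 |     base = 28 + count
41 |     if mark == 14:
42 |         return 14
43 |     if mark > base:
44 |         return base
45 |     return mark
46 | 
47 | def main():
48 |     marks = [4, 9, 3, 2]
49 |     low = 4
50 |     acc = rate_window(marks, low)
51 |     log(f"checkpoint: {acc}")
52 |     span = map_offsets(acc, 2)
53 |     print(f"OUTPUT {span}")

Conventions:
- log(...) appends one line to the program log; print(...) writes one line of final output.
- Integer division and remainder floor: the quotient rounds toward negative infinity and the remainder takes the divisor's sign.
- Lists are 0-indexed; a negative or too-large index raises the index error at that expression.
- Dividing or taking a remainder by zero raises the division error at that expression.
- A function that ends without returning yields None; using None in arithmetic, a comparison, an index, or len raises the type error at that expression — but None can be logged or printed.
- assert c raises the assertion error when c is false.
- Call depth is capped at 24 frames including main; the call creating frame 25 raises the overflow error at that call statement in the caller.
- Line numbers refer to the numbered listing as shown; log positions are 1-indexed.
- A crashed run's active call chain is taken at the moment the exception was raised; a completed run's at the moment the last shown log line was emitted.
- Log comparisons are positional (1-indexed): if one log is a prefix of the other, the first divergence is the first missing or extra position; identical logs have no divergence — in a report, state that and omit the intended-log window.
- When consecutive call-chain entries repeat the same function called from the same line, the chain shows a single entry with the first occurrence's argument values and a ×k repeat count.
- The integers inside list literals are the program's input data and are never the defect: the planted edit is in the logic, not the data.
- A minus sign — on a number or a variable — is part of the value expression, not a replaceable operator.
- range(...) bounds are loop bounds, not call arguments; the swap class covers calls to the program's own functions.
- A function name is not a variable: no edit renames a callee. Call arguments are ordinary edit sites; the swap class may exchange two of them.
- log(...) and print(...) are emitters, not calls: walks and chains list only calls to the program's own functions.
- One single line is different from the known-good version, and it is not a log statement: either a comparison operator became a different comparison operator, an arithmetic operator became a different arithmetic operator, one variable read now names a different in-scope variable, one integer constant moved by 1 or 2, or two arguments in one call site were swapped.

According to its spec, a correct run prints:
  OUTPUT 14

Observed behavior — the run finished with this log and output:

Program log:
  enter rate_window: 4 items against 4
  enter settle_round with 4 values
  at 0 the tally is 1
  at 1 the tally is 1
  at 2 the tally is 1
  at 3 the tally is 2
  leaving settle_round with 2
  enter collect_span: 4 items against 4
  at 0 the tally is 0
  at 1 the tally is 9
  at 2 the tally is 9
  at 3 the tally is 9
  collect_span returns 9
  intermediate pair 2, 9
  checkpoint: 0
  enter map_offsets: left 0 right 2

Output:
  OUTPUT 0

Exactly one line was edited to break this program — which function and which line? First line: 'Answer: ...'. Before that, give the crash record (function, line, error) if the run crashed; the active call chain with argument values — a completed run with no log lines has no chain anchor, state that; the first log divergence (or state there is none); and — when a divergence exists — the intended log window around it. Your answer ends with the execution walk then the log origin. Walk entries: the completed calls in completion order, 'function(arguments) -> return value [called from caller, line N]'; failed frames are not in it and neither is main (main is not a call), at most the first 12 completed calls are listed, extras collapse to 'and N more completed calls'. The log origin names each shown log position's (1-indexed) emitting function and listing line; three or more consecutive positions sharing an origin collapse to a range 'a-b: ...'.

Answer: the defect is in map_offsets at line 41.
Core observation: No log line changed; the fault shows up purely in the output.
Call chain: main -> map_offsets(0, 2) (called at line 52).
First divergence: none; the two logs match at every position.
Execution walk:
  settle_round([4, 9, 3, 2]) -> 2  [called from rate_window, line 32]
  collect_span([4, 9, 3, 2], 4) -> 9  [called from rate_window, line 33]
  rate_window([4, 9, 3, 2], 4) -> 0  [called from main, line 50]
  map_offsets(0, 2) -> 0  [called from main, line 52]
Origin of each log line:
  1: logged in rate_window at line 31
  2: logged in settle_round at line 2
  3-6: logged in settle_round at line 7
  7: logged in settle_round at line 8
  8: logged in collect_span at line 12
  9-12: logged in collect_span at line 17
  13: logged in collect_span at line 18
  14: logged in rate_window at line 34
  15: logged in main at line 51
  16: logged in map_offsets at line 39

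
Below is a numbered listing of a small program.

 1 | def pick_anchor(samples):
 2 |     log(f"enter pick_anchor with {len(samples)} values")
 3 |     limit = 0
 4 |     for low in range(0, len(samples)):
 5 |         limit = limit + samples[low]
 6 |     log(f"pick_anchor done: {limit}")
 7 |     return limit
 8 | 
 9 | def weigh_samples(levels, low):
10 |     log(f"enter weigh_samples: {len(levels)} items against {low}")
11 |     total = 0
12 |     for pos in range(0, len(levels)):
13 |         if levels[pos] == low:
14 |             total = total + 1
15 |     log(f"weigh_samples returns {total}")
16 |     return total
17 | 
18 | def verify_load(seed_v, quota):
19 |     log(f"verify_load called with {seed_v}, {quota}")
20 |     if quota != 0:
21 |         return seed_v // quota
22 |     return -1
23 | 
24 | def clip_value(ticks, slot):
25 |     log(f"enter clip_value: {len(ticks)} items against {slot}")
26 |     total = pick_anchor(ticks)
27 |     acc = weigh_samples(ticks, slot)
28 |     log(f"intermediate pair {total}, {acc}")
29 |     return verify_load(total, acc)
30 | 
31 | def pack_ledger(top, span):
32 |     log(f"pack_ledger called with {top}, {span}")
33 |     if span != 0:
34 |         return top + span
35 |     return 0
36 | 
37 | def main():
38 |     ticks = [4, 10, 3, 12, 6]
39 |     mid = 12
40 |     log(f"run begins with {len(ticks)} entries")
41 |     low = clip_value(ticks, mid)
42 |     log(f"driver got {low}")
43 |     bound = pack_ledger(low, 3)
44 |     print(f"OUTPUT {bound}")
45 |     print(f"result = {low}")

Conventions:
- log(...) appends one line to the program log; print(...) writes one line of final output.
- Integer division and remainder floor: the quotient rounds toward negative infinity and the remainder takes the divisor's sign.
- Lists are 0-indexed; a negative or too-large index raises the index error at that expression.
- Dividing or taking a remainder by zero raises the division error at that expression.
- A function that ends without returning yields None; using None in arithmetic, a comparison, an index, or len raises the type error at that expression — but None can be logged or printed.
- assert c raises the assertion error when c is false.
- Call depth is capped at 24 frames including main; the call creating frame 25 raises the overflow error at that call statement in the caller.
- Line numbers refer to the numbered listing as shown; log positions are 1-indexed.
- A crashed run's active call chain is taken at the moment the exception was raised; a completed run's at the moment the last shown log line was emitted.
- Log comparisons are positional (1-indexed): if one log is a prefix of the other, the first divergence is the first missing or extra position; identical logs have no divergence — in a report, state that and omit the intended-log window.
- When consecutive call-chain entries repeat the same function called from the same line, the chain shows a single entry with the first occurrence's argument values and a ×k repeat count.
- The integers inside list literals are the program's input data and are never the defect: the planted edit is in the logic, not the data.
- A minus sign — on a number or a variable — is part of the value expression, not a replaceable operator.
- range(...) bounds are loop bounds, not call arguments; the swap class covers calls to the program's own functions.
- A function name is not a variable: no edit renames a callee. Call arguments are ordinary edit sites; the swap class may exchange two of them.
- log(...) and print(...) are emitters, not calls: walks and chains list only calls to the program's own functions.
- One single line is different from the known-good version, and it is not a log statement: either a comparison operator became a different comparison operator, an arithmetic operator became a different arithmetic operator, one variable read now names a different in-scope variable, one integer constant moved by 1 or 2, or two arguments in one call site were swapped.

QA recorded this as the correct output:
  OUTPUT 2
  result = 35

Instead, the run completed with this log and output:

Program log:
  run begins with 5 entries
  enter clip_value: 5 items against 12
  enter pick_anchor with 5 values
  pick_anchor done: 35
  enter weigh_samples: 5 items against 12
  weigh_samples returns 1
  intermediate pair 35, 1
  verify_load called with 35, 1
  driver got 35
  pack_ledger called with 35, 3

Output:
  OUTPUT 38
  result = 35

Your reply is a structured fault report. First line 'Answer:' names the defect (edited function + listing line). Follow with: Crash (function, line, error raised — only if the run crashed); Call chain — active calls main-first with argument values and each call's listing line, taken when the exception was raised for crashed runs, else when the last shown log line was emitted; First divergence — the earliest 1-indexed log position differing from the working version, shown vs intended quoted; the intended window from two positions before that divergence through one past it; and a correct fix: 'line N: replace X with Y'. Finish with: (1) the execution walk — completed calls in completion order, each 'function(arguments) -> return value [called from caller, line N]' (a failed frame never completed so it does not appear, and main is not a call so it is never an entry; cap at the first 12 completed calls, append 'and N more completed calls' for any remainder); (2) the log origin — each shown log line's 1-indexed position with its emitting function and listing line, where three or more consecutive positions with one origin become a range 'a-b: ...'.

Answer: the defect is in pack_ledger at line 34.
The tell: Log streams are identical — the defect surfaces only in the printed output.
Call chain: main -> pack_ledger(35, 3) (called at line 43).
First divergence: none (the log streams are identical).
Execution walk:
  pick_anchor([4, 10, 3, 12, 6]) -> 35  [called from clip_value, line 26]
  weigh_samples([4, 10, 3, 12, 6], 12) -> 1  [called from clip_value, line 27]
  verify_load(35, 1) -> 35  [called from clip_value, line 29]
  clip_value([4, 10, 3, 12, 6], 12) -> 35  [called from main, line 41]
  pack_ledger(35, 3) -> 38  [called from main, line 43]
Log origin:
  1: logged in main at line 40
  2: logged in clip_value at line 25
  3: logged in pick_anchor at line 2
  4: logged in pick_anchor at line 6
  5: logged in weigh_samples at line 10
  6: logged in weigh_samples at line 15
  7: logged in clip_value at line 28
  8: logged in verify_load at line 19
  9: logged in main at line 42
  10: logged in pack_ledger at line 32
A correct fix: line 34: replace `+` with `%`.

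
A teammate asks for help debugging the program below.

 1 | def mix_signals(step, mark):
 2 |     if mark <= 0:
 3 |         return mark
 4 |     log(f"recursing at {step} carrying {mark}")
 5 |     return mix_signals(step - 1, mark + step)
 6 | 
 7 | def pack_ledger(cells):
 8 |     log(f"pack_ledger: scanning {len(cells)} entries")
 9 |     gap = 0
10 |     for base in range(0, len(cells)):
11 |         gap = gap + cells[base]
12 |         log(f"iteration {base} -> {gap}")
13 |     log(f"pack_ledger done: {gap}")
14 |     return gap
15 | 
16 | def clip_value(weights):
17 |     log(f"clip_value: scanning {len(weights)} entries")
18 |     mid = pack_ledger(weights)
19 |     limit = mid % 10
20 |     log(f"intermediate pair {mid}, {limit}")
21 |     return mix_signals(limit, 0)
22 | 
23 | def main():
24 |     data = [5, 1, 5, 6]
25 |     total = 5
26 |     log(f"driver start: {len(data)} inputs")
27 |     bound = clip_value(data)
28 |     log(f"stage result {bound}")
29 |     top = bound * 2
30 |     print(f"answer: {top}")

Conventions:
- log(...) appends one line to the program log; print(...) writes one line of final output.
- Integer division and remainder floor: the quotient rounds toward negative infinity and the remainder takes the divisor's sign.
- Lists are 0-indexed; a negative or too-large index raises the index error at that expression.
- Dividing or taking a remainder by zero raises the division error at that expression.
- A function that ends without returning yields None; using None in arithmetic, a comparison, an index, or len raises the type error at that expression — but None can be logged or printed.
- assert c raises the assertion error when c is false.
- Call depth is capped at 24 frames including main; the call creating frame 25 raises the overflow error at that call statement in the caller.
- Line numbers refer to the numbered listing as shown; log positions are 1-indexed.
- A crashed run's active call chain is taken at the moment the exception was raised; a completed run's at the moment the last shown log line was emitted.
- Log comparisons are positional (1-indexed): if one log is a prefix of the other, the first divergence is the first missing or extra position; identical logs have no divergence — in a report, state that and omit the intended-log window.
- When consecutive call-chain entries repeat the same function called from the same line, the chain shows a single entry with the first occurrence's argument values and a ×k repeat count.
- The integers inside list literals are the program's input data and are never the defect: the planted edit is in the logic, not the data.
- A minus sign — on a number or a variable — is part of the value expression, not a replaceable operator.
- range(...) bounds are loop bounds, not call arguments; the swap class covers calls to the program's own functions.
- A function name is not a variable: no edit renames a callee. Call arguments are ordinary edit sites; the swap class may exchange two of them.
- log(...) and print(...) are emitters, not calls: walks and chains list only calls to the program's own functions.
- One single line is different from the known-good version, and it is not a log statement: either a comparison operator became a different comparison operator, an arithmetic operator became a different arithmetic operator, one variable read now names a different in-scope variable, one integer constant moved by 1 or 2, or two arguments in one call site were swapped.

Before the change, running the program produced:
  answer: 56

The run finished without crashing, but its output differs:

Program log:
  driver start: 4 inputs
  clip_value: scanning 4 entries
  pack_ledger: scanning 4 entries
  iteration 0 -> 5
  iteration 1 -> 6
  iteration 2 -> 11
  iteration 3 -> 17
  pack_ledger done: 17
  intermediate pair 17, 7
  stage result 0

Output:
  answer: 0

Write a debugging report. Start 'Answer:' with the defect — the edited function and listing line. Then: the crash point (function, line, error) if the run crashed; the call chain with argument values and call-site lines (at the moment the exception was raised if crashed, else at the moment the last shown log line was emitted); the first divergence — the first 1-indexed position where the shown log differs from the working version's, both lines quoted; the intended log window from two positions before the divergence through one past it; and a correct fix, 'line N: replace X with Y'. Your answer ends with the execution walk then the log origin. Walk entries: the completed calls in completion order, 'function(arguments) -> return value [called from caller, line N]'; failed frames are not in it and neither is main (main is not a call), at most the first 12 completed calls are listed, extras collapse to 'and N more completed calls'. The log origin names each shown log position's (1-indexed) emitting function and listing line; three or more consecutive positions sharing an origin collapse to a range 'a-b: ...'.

Answer: the defect is in mix_signals at line 2.
Key observation: Log line 10 is where behavior first shows: 'stage result 0' appears instead of 'recursing at 7 carrying 0'.
Call chain: main.
First divergence: position 10 — the shown line 'stage result 0' should read 'recursing at 7 carrying 0'.
Intended log window:
  8: pack_ledger done: 17
  9: intermediate pair 17, 7
  10: recursing at 7 carrying 0
  11: recursing at 6 carrying 7
Execution walk:
  pack_ledger([5, 1, 5, 6]) -> 17  [called from clip_value, line 18]
  mix_signals(7, 0) -> 0  [called from clip_value, line 21]
  clip_value([5, 1, 5, 6]) -> 0  [called from main, line 27]
Log origin:
  1: emitted by main (line 26)
  2: emitted by clip_value (line 17)
  3: emitted by pack_ledger (line 8)
  4-7: emitted by pack_ledger (line 12)
  8: emitted by pack_ledger (line 13)
  9: emitted by clip_value (line 20)
  10: emitted by main (line 28)
A correct fix: line 2: replace `mark` with `step`.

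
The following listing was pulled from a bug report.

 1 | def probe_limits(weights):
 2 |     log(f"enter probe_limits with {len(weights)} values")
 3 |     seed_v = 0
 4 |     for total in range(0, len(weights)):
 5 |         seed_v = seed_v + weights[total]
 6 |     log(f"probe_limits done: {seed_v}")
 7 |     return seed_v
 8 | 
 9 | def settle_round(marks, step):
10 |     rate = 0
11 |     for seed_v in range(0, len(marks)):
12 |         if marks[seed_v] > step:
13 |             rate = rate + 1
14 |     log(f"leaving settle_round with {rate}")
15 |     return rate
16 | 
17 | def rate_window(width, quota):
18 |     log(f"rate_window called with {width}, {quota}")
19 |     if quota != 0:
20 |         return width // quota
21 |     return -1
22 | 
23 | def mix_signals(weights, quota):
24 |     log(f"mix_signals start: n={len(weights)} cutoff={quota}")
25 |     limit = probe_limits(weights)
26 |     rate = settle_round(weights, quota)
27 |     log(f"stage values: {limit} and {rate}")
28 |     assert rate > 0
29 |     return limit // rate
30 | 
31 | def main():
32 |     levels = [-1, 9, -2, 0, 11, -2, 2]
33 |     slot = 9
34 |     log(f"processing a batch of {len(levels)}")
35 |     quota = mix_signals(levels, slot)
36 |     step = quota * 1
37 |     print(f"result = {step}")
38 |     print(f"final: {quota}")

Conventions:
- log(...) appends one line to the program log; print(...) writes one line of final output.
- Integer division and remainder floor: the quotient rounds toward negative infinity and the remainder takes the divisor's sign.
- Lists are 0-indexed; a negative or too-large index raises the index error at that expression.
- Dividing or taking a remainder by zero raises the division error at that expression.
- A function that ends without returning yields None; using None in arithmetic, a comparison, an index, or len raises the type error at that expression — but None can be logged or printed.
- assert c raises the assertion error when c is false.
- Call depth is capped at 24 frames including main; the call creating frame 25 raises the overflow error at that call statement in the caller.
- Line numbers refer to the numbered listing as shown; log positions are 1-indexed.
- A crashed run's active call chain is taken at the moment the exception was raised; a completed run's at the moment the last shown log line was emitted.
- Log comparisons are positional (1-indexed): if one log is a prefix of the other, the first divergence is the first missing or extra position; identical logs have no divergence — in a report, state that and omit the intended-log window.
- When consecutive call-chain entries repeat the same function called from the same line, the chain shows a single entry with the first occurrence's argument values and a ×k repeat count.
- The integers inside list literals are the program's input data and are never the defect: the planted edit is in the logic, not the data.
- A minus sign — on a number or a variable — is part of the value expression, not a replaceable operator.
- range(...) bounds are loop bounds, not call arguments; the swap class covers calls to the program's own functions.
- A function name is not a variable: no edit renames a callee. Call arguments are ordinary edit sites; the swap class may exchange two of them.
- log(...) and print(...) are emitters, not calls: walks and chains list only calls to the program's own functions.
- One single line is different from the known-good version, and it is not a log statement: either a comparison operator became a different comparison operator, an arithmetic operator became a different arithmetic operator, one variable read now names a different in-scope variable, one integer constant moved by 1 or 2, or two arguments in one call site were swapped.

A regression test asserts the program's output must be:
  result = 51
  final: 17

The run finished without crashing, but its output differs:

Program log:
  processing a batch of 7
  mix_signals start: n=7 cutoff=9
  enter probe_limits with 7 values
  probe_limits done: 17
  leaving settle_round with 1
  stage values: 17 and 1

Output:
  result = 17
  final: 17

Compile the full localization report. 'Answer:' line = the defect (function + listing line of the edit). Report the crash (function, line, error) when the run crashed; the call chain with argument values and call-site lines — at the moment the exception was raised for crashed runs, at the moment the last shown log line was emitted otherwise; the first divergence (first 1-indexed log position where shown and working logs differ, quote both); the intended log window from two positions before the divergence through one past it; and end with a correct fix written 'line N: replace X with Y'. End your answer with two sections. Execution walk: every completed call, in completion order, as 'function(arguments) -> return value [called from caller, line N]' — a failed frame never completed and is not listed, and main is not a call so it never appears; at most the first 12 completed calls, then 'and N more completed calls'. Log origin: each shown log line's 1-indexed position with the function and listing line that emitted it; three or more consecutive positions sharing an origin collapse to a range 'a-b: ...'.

Answer: the defect is in main at line 36.
The tell: The logs agree in full; only the final output differs.
Call chain: main -> mix_signals([-1, 9, -2, 0, 11, -2, 2], 9) (called at line 35).
First divergence: there is none — every log position agrees.
Execution walk:
  probe_limits([-1, 9, -2, 0, 11, -2, 2]) -> 17  [called from mix_signals, line 25]
  settle_round([-1, 9, -2, 0, 11, -2, 2], 9) -> 1  [called from mix_signals, line 26]
  mix_signals([-1, 9, -2, 0, 11, -2, 2], 9) -> 17  [called from main, line 35]
Log origins:
  1: logged in main at line 34
  2: logged in mix_signals at line 24
  3: logged in probe_limits at line 2
  4: logged in probe_limits at line 6
  5: logged in settle_round at line 14
  6: logged in mix_signals at line 27
A correct fix: line 36: replace `1` with `3`.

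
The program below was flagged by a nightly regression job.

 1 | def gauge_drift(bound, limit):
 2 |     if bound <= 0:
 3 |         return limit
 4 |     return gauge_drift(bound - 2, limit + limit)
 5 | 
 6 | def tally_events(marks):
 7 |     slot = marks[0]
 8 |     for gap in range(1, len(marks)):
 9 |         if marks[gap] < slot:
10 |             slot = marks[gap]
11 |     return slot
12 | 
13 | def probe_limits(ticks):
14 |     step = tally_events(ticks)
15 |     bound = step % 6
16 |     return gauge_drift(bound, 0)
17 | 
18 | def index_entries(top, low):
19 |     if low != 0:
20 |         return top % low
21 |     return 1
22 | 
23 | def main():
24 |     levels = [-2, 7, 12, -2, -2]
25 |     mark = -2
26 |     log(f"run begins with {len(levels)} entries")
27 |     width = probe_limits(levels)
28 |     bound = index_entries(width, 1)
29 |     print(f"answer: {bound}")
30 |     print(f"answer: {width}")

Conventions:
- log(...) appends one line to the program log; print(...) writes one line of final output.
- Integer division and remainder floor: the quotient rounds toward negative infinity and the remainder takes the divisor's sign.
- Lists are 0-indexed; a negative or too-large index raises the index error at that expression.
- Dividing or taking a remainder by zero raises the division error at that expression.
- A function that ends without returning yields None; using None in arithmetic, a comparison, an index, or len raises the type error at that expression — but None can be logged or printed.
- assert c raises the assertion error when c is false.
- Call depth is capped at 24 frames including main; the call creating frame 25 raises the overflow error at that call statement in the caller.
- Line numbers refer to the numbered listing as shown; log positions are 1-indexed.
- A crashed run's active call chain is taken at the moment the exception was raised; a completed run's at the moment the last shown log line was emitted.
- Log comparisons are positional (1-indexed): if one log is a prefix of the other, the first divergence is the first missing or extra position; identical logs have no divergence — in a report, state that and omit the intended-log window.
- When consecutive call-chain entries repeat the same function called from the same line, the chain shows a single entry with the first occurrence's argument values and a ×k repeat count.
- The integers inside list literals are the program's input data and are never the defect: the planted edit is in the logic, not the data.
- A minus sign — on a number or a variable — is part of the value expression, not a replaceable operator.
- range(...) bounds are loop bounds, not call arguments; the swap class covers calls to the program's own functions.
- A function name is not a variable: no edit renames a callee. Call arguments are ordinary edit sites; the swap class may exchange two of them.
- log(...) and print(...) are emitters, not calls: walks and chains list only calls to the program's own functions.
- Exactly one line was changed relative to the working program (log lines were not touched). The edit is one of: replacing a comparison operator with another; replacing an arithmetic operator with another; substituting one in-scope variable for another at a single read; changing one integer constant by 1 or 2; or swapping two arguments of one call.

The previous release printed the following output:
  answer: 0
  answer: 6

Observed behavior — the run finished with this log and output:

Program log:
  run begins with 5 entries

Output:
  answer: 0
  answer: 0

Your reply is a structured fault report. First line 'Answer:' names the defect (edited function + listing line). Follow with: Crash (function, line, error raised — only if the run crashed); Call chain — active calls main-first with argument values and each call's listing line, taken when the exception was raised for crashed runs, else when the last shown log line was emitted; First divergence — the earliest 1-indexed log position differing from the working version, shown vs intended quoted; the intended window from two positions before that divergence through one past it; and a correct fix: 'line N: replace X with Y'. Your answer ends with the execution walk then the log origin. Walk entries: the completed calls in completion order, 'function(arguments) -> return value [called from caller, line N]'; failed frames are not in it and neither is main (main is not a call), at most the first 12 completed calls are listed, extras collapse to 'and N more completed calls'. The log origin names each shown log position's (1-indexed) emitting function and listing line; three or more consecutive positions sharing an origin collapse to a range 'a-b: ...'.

Answer: the defect is in gauge_drift at line 4.
Core observation: The two runs log identically and part ways only at the printed values.
Call chain: main.
First divergence: none (the log streams are identical).
Execution walk:
  tally_events([-2, 7, 12, -2, -2]) -> -2  [called from probe_limits, line 14]
  gauge_drift(0, 0) -> 0  [called from gauge_drift, line 4]
  gauge_drift(2, 0) -> 0  [called from gauge_drift, line 4]
  gauge_drift(4, 0) -> 0  [called from probe_limits, line 16]
  probe_limits([-2, 7, 12, -2, -2]) -> 0  [called from main, line 27]
  index_entries(0, 1) -> 0  [called from main, line 28]
Log origins:
  1: from main, line 26
A correct fix: line 4: replace `limit + limit` with `limit + bound`.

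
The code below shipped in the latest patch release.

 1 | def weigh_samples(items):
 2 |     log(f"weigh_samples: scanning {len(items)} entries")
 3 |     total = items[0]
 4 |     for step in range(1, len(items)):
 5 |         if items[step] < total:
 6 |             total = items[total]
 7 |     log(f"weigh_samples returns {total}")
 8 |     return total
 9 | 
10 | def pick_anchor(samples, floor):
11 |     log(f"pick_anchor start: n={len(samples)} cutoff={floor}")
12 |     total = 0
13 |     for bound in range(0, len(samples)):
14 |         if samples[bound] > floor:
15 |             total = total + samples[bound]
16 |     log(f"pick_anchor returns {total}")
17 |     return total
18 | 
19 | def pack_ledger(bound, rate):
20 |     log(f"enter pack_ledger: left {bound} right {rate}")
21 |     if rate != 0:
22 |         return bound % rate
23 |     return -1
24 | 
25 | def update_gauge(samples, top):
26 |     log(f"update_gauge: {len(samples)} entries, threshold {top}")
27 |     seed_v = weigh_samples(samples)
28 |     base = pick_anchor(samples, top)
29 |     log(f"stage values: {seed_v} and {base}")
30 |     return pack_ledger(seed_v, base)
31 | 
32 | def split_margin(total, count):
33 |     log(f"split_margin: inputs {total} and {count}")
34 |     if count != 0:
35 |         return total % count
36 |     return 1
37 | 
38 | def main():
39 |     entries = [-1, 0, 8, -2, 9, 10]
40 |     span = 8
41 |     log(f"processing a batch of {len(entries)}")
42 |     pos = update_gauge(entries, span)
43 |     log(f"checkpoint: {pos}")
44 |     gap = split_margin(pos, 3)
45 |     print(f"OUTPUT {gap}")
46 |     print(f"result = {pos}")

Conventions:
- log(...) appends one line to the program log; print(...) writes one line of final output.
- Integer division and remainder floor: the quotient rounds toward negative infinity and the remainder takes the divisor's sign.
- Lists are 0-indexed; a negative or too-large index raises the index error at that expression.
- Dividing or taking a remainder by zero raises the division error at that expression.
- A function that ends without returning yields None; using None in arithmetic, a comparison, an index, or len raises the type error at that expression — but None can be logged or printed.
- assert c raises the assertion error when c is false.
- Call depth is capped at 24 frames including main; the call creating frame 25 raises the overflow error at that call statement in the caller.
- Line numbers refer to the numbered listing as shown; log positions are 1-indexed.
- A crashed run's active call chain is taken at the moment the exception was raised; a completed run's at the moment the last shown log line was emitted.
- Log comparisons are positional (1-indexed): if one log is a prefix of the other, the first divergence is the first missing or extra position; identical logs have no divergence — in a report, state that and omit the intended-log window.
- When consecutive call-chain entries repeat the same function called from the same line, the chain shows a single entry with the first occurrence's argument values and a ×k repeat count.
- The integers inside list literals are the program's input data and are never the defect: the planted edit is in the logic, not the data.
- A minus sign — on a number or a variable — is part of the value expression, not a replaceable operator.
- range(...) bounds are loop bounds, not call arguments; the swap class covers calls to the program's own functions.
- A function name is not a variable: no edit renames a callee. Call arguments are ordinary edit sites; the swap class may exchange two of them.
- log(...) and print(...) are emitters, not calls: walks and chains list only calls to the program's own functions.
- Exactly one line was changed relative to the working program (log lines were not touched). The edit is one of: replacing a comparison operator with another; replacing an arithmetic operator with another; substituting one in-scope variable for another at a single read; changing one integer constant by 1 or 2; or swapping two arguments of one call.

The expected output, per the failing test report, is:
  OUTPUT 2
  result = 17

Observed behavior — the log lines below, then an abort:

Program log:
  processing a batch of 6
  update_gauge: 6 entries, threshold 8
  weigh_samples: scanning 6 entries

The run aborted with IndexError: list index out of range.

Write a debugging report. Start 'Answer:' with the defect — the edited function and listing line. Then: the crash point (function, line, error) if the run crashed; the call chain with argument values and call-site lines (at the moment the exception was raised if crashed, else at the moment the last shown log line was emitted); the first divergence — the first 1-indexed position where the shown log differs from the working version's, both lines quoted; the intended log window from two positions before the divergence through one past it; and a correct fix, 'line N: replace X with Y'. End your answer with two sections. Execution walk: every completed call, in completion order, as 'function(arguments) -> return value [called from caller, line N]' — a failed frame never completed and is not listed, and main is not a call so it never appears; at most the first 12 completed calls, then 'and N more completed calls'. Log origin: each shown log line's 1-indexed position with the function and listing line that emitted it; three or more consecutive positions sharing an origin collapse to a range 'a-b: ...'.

Answer: the defect is in weigh_samples at line 6.
Key fact: After 3 matching log lines the faulty run goes silent, while the working version continues with 'weigh_samples returns -2'.
Crash: weigh_samples, line 6, IndexError.
Call chain: main -> update_gauge([-1, 0, 8, -2, 9, 10], 8) (called at line 42) -> weigh_samples([-1, 0, 8, -2, 9, 10]) (called at line 27).
First divergence: position 4 — after 3 matching lines the faulty run goes silent; intended next line 'weigh_samples returns -2'.
Intended log window:
  2: update_gauge: 6 entries, threshold 8
  3: weigh_samples: scanning 6 entries
  4: weigh_samples returns -2
  5: pick_anchor start: n=6 cutoff=8
Execution walk:
  (no call completed)
Origin of each log line:
  1 — main, line 41
  2 — update_gauge, line 26
  3 — weigh_samples, line 2
A correct fix: line 6: replace `items[total]` with `items[step]`.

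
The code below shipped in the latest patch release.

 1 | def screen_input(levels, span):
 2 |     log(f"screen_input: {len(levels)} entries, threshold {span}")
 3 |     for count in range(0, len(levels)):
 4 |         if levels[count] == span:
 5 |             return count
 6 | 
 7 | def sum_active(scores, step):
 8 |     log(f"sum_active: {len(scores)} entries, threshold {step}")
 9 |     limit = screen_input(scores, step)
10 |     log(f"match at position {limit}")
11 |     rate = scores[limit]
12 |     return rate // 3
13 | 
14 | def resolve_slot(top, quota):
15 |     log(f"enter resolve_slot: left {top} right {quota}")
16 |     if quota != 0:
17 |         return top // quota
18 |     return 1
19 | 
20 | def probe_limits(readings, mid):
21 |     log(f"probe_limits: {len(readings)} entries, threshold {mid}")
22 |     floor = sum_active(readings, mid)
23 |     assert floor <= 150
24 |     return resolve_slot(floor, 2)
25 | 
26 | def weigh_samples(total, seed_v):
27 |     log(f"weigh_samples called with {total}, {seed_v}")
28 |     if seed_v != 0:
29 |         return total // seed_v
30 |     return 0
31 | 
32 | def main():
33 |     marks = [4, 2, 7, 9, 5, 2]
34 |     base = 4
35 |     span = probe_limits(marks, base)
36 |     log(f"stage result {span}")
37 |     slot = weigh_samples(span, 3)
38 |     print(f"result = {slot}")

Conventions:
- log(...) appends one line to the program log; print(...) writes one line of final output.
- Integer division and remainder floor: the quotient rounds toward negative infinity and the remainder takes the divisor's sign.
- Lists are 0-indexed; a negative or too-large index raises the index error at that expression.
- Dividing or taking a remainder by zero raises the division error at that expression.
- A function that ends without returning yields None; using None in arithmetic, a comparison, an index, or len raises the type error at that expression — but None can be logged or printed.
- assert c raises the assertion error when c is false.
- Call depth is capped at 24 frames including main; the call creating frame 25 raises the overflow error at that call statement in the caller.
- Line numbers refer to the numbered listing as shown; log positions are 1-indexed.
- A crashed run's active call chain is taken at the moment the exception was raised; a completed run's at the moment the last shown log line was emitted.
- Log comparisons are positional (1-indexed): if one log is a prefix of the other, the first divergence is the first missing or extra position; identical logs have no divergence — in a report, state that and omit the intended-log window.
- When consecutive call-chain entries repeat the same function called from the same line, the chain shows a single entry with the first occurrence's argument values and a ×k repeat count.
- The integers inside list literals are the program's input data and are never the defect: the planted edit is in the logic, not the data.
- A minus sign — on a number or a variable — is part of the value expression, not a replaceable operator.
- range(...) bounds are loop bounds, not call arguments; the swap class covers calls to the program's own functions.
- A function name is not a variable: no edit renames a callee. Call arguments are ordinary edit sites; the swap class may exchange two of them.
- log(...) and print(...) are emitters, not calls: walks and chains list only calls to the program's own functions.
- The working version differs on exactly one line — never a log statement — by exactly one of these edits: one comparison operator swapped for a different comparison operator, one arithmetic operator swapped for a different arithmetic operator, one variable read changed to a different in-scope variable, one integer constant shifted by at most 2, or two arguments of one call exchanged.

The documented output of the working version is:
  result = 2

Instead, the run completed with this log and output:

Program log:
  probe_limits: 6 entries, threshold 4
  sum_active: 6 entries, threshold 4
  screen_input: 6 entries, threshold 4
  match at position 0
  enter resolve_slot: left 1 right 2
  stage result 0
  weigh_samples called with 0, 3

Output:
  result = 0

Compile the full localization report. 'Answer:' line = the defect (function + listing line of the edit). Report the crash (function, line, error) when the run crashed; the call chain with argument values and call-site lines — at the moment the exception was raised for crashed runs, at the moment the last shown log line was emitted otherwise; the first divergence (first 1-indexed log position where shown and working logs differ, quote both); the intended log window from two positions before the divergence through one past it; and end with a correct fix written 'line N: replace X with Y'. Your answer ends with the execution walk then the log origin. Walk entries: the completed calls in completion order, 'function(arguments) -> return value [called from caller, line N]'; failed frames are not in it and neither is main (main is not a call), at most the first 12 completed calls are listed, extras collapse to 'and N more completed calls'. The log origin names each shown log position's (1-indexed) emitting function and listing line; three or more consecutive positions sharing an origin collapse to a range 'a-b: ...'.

Answer: the defect is in sum_active at line 12.
Key fact: The log first diverges at position 5: the faulty run prints 'enter resolve_slot: left 1 right 2' where the working version prints 'enter resolve_slot: left 12 right 2'.
Call chain: main -> weigh_samples(0, 3) (called at line 37).
First divergence: position 5 — the shown line 'enter resolve_slot: left 1 right 2' should read 'enter resolve_slot: left 12 right 2'.
Intended log window:
  3: screen_input: 6 entries, threshold 4
  4: match at position 0
  5: enter resolve_slot: left 12 right 2
  6: stage result 6
Execution walk:
  screen_input([4, 2, 7, 9, 5, 2], 4) -> 0  [called from sum_active, line 9]
  sum_active([4, 2, 7, 9, 5, 2], 4) -> 1  [called from probe_limits, line 22]
  resolve_slot(1, 2) -> 0  [called from probe_limits, line 24]
  probe_limits([4, 2, 7, 9, 5, 2], 4) -> 0  [called from main, line 35]
  weigh_samples(0, 3) -> 0  [called from main, line 37]
Log line origins:
  1 — probe_limits, line 21
  2 — sum_active, line 8
  3 — screen_input, line 2
  4 — sum_active, line 10
  5 — resolve_slot, line 15
  6 — main, line 36
  7 — weigh_samples, line 27
A correct fix: line 12: replace `//` with `*`.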